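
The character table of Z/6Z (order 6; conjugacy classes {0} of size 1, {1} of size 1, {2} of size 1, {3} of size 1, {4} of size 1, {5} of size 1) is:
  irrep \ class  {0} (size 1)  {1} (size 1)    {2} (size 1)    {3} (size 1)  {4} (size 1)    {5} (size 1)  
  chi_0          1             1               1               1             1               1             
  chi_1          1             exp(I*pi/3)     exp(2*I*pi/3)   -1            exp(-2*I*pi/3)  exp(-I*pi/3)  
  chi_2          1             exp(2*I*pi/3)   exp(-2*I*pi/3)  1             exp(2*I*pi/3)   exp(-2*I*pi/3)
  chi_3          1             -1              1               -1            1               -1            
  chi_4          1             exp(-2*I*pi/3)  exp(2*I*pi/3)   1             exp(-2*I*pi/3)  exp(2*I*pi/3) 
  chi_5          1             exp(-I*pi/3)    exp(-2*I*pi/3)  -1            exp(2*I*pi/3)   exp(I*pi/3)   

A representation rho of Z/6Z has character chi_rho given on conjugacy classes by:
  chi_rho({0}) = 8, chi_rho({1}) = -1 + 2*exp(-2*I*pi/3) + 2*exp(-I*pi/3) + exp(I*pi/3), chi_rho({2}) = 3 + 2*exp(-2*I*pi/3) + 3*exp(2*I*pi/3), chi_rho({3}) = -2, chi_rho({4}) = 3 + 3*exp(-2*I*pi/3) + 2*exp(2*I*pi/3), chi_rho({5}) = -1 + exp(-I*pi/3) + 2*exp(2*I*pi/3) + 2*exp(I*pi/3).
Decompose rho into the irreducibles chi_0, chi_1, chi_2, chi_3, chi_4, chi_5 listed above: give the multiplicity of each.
Multiplicities: chi_0: 1, chi_1: 1, chi_2: 0, chi_3: 2, chi_4: 2, chi_5: 2.

Justification: Use <chi_rho, chi> = (1/|G|) sum_C |C| * chi_rho(C) * conj(chi(C)) with |G| = 6 for each irreducible chi in the table:
  <chi_rho, chi_0> = (1/6)[1*(8)*conj(1) + 1*(-1 + 2*exp(-2*I*pi/3) + 2*exp(-I*pi/3) + exp(I*pi/3))*conj(1) + 1*(3 + 2*exp(-2*I*pi/3) + 3*exp(2*I*pi/3))*conj(1) + 1*(-2)*conj(1) + 1*(3 + 3*exp(-2*I*pi/3) + 2*exp(2*I*pi/3))*conj(1) + 1*(-1 + exp(-I*pi/3) + 2*exp(2*I*pi/3) + 2*exp(I*pi/3))*conj(1)]
      = (1/6)[(8) + (-1 + 2*exp(-2*I*pi/3) + 2*exp(-I*pi/3) + exp(I*pi/3)) + (3 + 2*exp(-2*I*pi/3) + 3*exp(2*I*pi/3)) + (-2) + (3 + 3*exp(-2*I*pi/3) + 2*exp(2*I*pi/3)) + (-1 + exp(-I*pi/3) + 2*exp(2*I*pi/3) + 2*exp(I*pi/3))] = 6/6 = 1
  <chi_rho, chi_1> = (1/6)[1*(8)*conj(1) + 1*(-1 + 2*exp(-2*I*pi/3) + 2*exp(-I*pi/3) + exp(I*pi/3))*conj(exp(I*pi/3)) + 1*(3 + 2*exp(-2*I*pi/3) + 3*exp(2*I*pi/3))*conj(exp(2*I*pi/3)) + 1*(-2)*conj(-1) + 1*(3 + 3*exp(-2*I*pi/3) + 2*exp(2*I*pi/3))*conj(exp(-2*I*pi/3)) + 1*(-1 + exp(-I*pi/3) + 2*exp(2*I*pi/3) + 2*exp(I*pi/3))*conj(exp(-I*pi/3))]
      = (1/6)[(8) + (-1 + 2*exp(-2*I*pi/3) - exp(-I*pi/3)) + (3 + 3*exp(-2*I*pi/3) + 2*exp(2*I*pi/3)) + (2) + (3 + 2*exp(-2*I*pi/3) + 3*exp(2*I*pi/3)) + (-1 - exp(I*pi/3) + 2*exp(2*I*pi/3))] = 6/6 = 1
  <chi_rho, chi_2> = (1/6)[1*(8)*conj(1) + 1*(-1 + 2*exp(-2*I*pi/3) + 2*exp(-I*pi/3) + exp(I*pi/3))*conj(exp(2*I*pi/3)) + 1*(3 + 2*exp(-2*I*pi/3) + 3*exp(2*I*pi/3))*conj(exp(-2*I*pi/3)) + 1*(-2)*conj(1) + 1*(3 + 3*exp(-2*I*pi/3) + 2*exp(2*I*pi/3))*conj(exp(2*I*pi/3)) + 1*(-1 + exp(-I*pi/3) + 2*exp(2*I*pi/3) + 2*exp(I*pi/3))*conj(exp(-2*I*pi/3))]
      = (1/6)[(8) + (-2 + exp(-I*pi/3) - exp(-2*I*pi/3) + 2*exp(2*I*pi/3)) + (-1) + (-2) + (-1) + (-2 + 2*exp(-2*I*pi/3) - exp(2*I*pi/3) + exp(I*pi/3))] = 0/6 = 0
  <chi_rho, chi_3> = (1/6)[1*(8)*conj(1) + 1*(-1 + 2*exp(-2*I*pi/3) + 2*exp(-I*pi/3) + exp(I*pi/3))*conj(-1) + 1*(3 + 2*exp(-2*I*pi/3) + 3*exp(2*I*pi/3))*conj(1) + 1*(-2)*conj(-1) + 1*(3 + 3*exp(-2*I*pi/3) + 2*exp(2*I*pi/3))*conj(1) + 1*(-1 + exp(-I*pi/3) + 2*exp(2*I*pi/3) + 2*exp(I*pi/3))*conj(-1)]
      = (1/6)[(8) + (1 - exp(I*pi/3) - 2*exp(-I*pi/3) - 2*exp(-2*I*pi/3)) + (3 + 2*exp(-2*I*pi/3) + 3*exp(2*I*pi/3)) + (2) + (3 + 3*exp(-2*I*pi/3) + 2*exp(2*I*pi/3)) + (1 - 2*exp(I*pi/3) - 2*exp(2*I*pi/3) - exp(-I*pi/3))] = 12/6 = 2
  <chi_rho, chi_4> = (1/6)[1*(8)*conj(1) + 1*(-1 + 2*exp(-2*I*pi/3) + 2*exp(-I*pi/3) + exp(I*pi/3))*conj(exp(-2*I*pi/3)) + 1*(3 + 2*exp(-2*I*pi/3) + 3*exp(2*I*pi/3))*conj(exp(2*I*pi/3)) + 1*(-2)*conj(1) + 1*(3 + 3*exp(-2*I*pi/3) + 2*exp(2*I*pi/3))*conj(exp(-2*I*pi/3)) + 1*(-1 + exp(-I*pi/3) + 2*exp(2*I*pi/3) + 2*exp(I*pi/3))*conj(exp(2*I*pi/3))]
      = (1/6)[(8) + (1 - exp(2*I*pi/3) + 2*exp(I*pi/3)) + (3 + 3*exp(-2*I*pi/3) + 2*exp(2*I*pi/3)) + (-2) + (3 + 2*exp(-2*I*pi/3) + 3*exp(2*I*pi/3)) + (1 + 2*exp(-I*pi/3) - exp(-2*I*pi/3))] = 12/6 = 2
  <chi_rho, chi_5> = (1/6)[1*(8)*conj(1) + 1*(-1 + 2*exp(-2*I*pi/3) + 2*exp(-I*pi/3) + exp(I*pi/3))*conj(exp(-I*pi/3)) + 1*(3 + 2*exp(-2*I*pi/3) + 3*exp(2*I*pi/3))*conj(exp(-2*I*pi/3)) + 1*(-2)*conj(-1) + 1*(3 + 3*exp(-2*I*pi/3) + 2*exp(2*I*pi/3))*conj(exp(2*I*pi/3)) + 1*(-1 + exp(-I*pi/3) + 2*exp(2*I*pi/3) + 2*exp(I*pi/3))*conj(exp(I*pi/3))]
      = (1/6)[(8) + (2 + 2*exp(-I*pi/3) - exp(I*pi/3) + exp(2*I*pi/3)) + (-1) + (2) + (-1) + (2 + exp(-2*I*pi/3) - exp(-I*pi/3) + 2*exp(I*pi/3))] = 12/6 = 2
(Exp terms are combined using exp(i*s)*conj(exp(i*t)) = exp(i*(s-t)), and sums of them are collapsed using the identity that for every m > 1 the m distinct m-th roots of unity sum to 0, e.g. 1 + exp(2*I*pi/3) + exp(-2*I*pi/3) = 0.)
Dimension check: dim(rho) = sum (mult * dim) = 1*1 + 1*1 + 0*1 + 2*1 + 2*1 + 2*1 = 8 = chi_rho(e) = 8.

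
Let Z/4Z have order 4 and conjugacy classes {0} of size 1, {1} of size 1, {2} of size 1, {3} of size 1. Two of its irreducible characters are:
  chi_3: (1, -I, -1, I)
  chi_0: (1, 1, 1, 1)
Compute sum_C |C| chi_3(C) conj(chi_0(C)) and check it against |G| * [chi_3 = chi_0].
Sum = 0; so <chi_3, chi_0> = 0 (distinct irreducibles are orthogonal).

Proof sketch: Compute term by term over conjugacy classes (|C| * chi_3(C) * conj(chi_0(C))):
  1*(1)*conj(1) + 1*(-I)*conj(1) + 1*(-1)*conj(1) + 1*(I)*conj(1)
  = (1) + (-I) + (-1) + (I)
  = 0.
(Exp terms are combined using exp(i*s)*conj(exp(i*t)) = exp(i*(s-t)), and sums of them are collapsed using the identity that for every m > 1 the m distinct m-th roots of unity sum to 0, e.g. 1 + exp(2*I*pi/3) + exp(-2*I*pi/3) = 0.)
Dividing by |G| = 4 gives 0/4 = 0, matching the row-orthogonality relation <chi_3, chi_0> = [chi_3 = chi_0].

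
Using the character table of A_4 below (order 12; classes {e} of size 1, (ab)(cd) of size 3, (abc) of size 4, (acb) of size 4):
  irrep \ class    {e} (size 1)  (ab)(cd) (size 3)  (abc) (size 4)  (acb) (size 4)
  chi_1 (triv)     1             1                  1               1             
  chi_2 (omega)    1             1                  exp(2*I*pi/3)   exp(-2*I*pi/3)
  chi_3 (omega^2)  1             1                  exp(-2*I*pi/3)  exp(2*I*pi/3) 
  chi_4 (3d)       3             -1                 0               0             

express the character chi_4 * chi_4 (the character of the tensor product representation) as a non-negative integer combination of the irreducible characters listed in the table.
chi_4 tensor chi_4 = chi_1 + chi_2 + chi_3 + 2*chi_4 (all other irreducibles have multiplicity 0).

Derivation: The character of a tensor product is the pointwise product (chi_4 * chi_4)(C) = chi_4(C) * chi_4(C):
  {e}: (3)*(3), (ab)(cd): (-1)*(-1), (abc): (0)*(0), (acb): (0)*(0)
so (chi_4 * chi_4) takes values
  {e} -> 9, (ab)(cd) -> 1, (abc) -> 0, (acb) -> 0.
Now take the inner product of this character with each irreducible chi from the table, <chi_4*chi_4, chi> = (1/12) sum_C |C| (chi_4*chi_4)(C) conj(chi(C)):
  <chi_4*chi_4, chi_1> = (1/12)[1*(9)*conj(1) + 3*(1)*conj(1) + 4*(0)*conj(1) + 4*(0)*conj(1)]
      = (1/12)[(9) + (3) + (0) + (0)] = 12/12 = 1
  <chi_4*chi_4, chi_2> = (1/12)[1*(9)*conj(1) + 3*(1)*conj(1) + 4*(0)*conj(exp(2*I*pi/3)) + 4*(0)*conj(exp(-2*I*pi/3))]
      = (1/12)[(9) + (3) + (0) + (0)] = 12/12 = 1
  <chi_4*chi_4, chi_3> = (1/12)[1*(9)*conj(1) + 3*(1)*conj(1) + 4*(0)*conj(exp(-2*I*pi/3)) + 4*(0)*conj(exp(2*I*pi/3))]
      = (1/12)[(9) + (3) + (0) + (0)] = 12/12 = 1
  <chi_4*chi_4, chi_4> = (1/12)[1*(9)*conj(3) + 3*(1)*conj(-1) + 4*(0)*conj(0) + 4*(0)*conj(0)]
      = (1/12)[(27) + (-3) + (0) + (0)] = 24/12 = 2
(Exp terms are combined using exp(i*s)*conj(exp(i*t)) = exp(i*(s-t)), and sums of them are collapsed using the identity that for every m > 1 the m distinct m-th roots of unity sum to 0, e.g. 1 + exp(2*I*pi/3) + exp(-2*I*pi/3) = 0.)
Hence the multiplicities are chi_1: 1, chi_2: 1, chi_3: 1, chi_4: 2. Dimension check: dim(chi_4)*dim(chi_4) = 3*3 = 9 and sum (mult * dim) = 1*1 + 1*1 + 1*1 + 2*3 = 9.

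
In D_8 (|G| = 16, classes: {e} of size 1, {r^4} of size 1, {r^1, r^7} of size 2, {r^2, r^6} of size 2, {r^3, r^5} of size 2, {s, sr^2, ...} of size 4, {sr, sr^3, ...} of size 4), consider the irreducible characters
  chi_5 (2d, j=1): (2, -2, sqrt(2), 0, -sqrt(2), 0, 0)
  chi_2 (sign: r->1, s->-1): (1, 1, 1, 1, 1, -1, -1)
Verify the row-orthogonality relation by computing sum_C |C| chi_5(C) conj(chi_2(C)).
Sum = 0; so <chi_5, chi_2> = 0 (distinct irreducibles are orthogonal).

Compute term by term over conjugacy classes (|C| * chi_5(C) * conj(chi_2(C))):
  1*(2)*conj(1) + 1*(-2)*conj(1) + 2*(sqrt(2))*conj(1) + 2*(0)*conj(1) + 2*(-sqrt(2))*conj(1) + 4*(0)*conj(-1) + 4*(0)*conj(-1)
  = (2) + (-2) + (2*sqrt(2)) + (0) + (-2*sqrt(2)) + (0) + (0)
  = 0.
Dividing by |G| = 16 gives 0/16 = 0, matching the row-orthogonality relation <chi_5, chi_2> = [chi_5 = chi_2].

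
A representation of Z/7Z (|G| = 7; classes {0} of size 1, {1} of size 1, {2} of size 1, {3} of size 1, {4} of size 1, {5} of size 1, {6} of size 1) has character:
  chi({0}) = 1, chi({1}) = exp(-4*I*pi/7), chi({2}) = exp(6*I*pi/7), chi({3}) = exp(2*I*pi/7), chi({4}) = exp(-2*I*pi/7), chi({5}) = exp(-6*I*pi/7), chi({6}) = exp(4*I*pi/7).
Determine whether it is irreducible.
Irreducible: <chi, chi> = 1.

Justification: <chi, chi> = (1/|G|) sum_C |C| * |chi(C)|^2 = (1/7)[1*|1|^2 + 1*|exp(-4*I*pi/7)|^2 + 1*|exp(6*I*pi/7)|^2 + 1*|exp(2*I*pi/7)|^2 + 1*|exp(-2*I*pi/7)|^2 + 1*|exp(-6*I*pi/7)|^2 + 1*|exp(4*I*pi/7)|^2]
  = (1/7)[(1) + (1) + (1) + (1) + (1) + (1) + (1)] = 7/7 = 1.
(Exp terms are combined using exp(i*s)*conj(exp(i*t)) = exp(i*(s-t)), and sums of them are collapsed using the identity that for every m > 1 the m distinct m-th roots of unity sum to 0, e.g. 1 + exp(2*I*pi/3) + exp(-2*I*pi/3) = 0.)
A character is irreducible iff <chi, chi> = 1, so this representation is irreducible.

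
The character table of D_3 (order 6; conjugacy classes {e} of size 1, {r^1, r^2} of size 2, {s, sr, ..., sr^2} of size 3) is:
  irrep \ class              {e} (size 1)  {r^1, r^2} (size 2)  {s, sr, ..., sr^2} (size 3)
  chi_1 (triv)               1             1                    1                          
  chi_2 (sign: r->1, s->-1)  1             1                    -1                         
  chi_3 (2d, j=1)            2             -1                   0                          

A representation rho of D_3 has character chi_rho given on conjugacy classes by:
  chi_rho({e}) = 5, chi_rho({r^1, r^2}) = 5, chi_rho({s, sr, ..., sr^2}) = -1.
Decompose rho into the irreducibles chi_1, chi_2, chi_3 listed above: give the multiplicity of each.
Multiplicities: chi_1: 2, chi_2: 3, chi_3: 0.

Details: Use <chi_rho, chi> = (1/|G|) sum_C |C| * chi_rho(C) * conj(chi(C)) with |G| = 6 for each irreducible chi in the table:
  <chi_rho, chi_1> = (1/6)[1*(5)*conj(1) + 2*(5)*conj(1) + 3*(-1)*conj(1)]
      = (1/6)[(5) + (10) + (-3)] = 12/6 = 2
  <chi_rho, chi_2> = (1/6)[1*(5)*conj(1) + 2*(5)*conj(1) + 3*(-1)*conj(-1)]
      = (1/6)[(5) + (10) + (3)] = 18/6 = 3
  <chi_rho, chi_3> = (1/6)[1*(5)*conj(2) + 2*(5)*conj(-1) + 3*(-1)*conj(0)]
      = (1/6)[(10) + (-10) + (0)] = 0/6 = 0
Dimension check: dim(rho) = sum (mult * dim) = 2*1 + 3*1 + 0*2 = 5 = chi_rho(e) = 5.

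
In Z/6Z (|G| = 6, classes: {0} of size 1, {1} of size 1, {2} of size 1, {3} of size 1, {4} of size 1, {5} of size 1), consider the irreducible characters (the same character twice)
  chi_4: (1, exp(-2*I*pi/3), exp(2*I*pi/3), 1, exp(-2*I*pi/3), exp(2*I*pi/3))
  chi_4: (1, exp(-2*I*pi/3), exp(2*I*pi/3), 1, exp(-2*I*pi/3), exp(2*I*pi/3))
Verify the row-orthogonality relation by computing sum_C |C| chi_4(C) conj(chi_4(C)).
Sum = 6 = |G| = 6; so <chi_4, chi_4> = 1 (norm-1 confirms irreducibility).

Proof sketch: Compute term by term over conjugacy classes (|C| * chi_4(C) * conj(chi_4(C))):
  1*(1)*conj(1) + 1*(exp(-2*I*pi/3))*conj(exp(-2*I*pi/3)) + 1*(exp(2*I*pi/3))*conj(exp(2*I*pi/3)) + 1*(1)*conj(1) + 1*(exp(-2*I*pi/3))*conj(exp(-2*I*pi/3)) + 1*(exp(2*I*pi/3))*conj(exp(2*I*pi/3))
  = (1) + (1) + (1) + (1) + (1) + (1)
  = 6.
(Exp terms are combined using exp(i*s)*conj(exp(i*t)) = exp(i*(s-t)), and sums of them are collapsed using the identity that for every m > 1 the m distinct m-th roots of unity sum to 0, e.g. 1 + exp(2*I*pi/3) + exp(-2*I*pi/3) = 0.)
Dividing by |G| = 6 gives 6/6 = 1, matching the row-orthogonality relation <chi_4, chi_4> = [chi_4 = chi_4].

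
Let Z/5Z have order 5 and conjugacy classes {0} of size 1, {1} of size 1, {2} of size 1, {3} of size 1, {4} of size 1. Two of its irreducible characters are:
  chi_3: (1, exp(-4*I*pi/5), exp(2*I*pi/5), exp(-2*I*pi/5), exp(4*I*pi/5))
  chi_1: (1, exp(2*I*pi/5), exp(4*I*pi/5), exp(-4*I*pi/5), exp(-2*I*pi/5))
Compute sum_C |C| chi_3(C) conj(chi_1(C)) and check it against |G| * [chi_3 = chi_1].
Sum = 0; so <chi_3, chi_1> = 0 (distinct irreducibles are orthogonal).

Justification: Compute term by term over conjugacy classes (|C| * chi_3(C) * conj(chi_1(C))):
  1*(1)*conj(1) + 1*(exp(-4*I*pi/5))*conj(exp(2*I*pi/5)) + 1*(exp(2*I*pi/5))*conj(exp(4*I*pi/5)) + 1*(exp(-2*I*pi/5))*conj(exp(-4*I*pi/5)) + 1*(exp(4*I*pi/5))*conj(exp(-2*I*pi/5))
  = (1) + (exp(4*I*pi/5)) + (exp(-2*I*pi/5)) + (exp(2*I*pi/5)) + (exp(-4*I*pi/5))
  = 0.
(Exp terms are combined using exp(i*s)*conj(exp(i*t)) = exp(i*(s-t)), and sums of them are collapsed using the identity that for every m > 1 the m distinct m-th roots of unity sum to 0, e.g. 1 + exp(2*I*pi/3) + exp(-2*I*pi/3) = 0.)
Dividing by |G| = 5 gives 0/5 = 0, matching the row-orthogonality relation <chi_3, chi_1> = [chi_3 = chi_1].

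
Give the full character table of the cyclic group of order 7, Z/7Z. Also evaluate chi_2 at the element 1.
Character table of Z/7Z (irreps indexed chi_0,...,chi_6 with chi_k(m) = zeta_7^(k*m), zeta_7 = exp(2*pi*i/7)):
  irrep \ class  {0} (size 1)  {1} (size 1)    {2} (size 1)    {3} (size 1)    {4} (size 1)    {5} (size 1)    {6} (size 1)  
  chi_0          1             1               1               1               1               1               1             
  chi_1          1             exp(2*I*pi/7)   exp(4*I*pi/7)   exp(6*I*pi/7)   exp(-6*I*pi/7)  exp(-4*I*pi/7)  exp(-2*I*pi/7)
  chi_2          1             exp(4*I*pi/7)   exp(-6*I*pi/7)  exp(-2*I*pi/7)  exp(2*I*pi/7)   exp(6*I*pi/7)   exp(-4*I*pi/7)
  chi_3          1             exp(6*I*pi/7)   exp(-2*I*pi/7)  exp(4*I*pi/7)   exp(-4*I*pi/7)  exp(2*I*pi/7)   exp(-6*I*pi/7)
  chi_4          1             exp(-6*I*pi/7)  exp(2*I*pi/7)   exp(-4*I*pi/7)  exp(4*I*pi/7)   exp(-2*I*pi/7)  exp(6*I*pi/7) 
  chi_5          1             exp(-4*I*pi/7)  exp(6*I*pi/7)   exp(2*I*pi/7)   exp(-2*I*pi/7)  exp(-6*I*pi/7)  exp(4*I*pi/7) 
  chi_6          1             exp(-2*I*pi/7)  exp(-4*I*pi/7)  exp(-6*I*pi/7)  exp(6*I*pi/7)   exp(4*I*pi/7)   exp(2*I*pi/7) 

Spot check: chi_2(1) = zeta_7^(2*1) = zeta_7^2 = exp(4*I*pi/7).

Why: Z/7Z is abelian, so all 7 irreducible complex representations are 1-dimensional. They are given by chi_k(m) = zeta_7^(k*m) for k = 0,...,6. Row orthogonality: sum_m chi_k(m) conj(chi_l(m)) = 7 * [k = l].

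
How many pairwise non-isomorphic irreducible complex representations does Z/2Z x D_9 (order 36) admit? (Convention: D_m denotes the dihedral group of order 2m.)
12

Proof sketch: The number of irreducible complex representations of a finite group equals its number of conjugacy classes. For a direct product, #classes(G x H) = #classes(G) * #classes(H). Z/2Z has 2 classes (abelian), D_9 has 6 classes, so 2 * 6 = 12, so Z/2Z x D_9 (order 36) has exactly 12 irreducible complex representations.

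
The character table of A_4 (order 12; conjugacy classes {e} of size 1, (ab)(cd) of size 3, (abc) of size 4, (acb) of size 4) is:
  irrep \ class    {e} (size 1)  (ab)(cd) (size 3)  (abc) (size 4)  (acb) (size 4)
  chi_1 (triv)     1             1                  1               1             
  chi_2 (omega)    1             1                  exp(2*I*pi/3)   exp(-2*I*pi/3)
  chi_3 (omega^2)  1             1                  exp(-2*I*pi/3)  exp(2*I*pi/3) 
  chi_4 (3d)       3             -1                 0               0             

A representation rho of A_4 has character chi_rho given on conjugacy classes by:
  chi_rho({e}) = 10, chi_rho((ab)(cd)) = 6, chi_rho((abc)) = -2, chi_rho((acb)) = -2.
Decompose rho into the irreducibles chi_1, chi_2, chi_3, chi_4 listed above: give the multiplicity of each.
Multiplicities: chi_1: 1, chi_2: 3, chi_3: 3, chi_4: 1.

Use <chi_rho, chi> = (1/|G|) sum_C |C| * chi_rho(C) * conj(chi(C)) with |G| = 12 for each irreducible chi in the table:
  <chi_rho, chi_1> = (1/12)[1*(10)*conj(1) + 3*(6)*conj(1) + 4*(-2)*conj(1) + 4*(-2)*conj(1)]
      = (1/12)[(10) + (18) + (-8) + (-8)] = 12/12 = 1
  <chi_rho, chi_2> = (1/12)[1*(10)*conj(1) + 3*(6)*conj(1) + 4*(-2)*conj(exp(2*I*pi/3)) + 4*(-2)*conj(exp(-2*I*pi/3))]
      = (1/12)[(10) + (18) + (12 + 4*exp(-2*I*pi/3) + 12*exp(2*I*pi/3)) + (12 + 12*exp(-2*I*pi/3) + 4*exp(2*I*pi/3))] = 36/12 = 3
  <chi_rho, chi_3> = (1/12)[1*(10)*conj(1) + 3*(6)*conj(1) + 4*(-2)*conj(exp(-2*I*pi/3)) + 4*(-2)*conj(exp(2*I*pi/3))]
      = (1/12)[(10) + (18) + (12 + 12*exp(-2*I*pi/3) + 4*exp(2*I*pi/3)) + (12 + 4*exp(-2*I*pi/3) + 12*exp(2*I*pi/3))] = 36/12 = 3
  <chi_rho, chi_4> = (1/12)[1*(10)*conj(3) + 3*(6)*conj(-1) + 4*(-2)*conj(0) + 4*(-2)*conj(0)]
      = (1/12)[(30) + (-18) + (0) + (0)] = 12/12 = 1
(Exp terms are combined using exp(i*s)*conj(exp(i*t)) = exp(i*(s-t)), and sums of them are collapsed using the identity that for every m > 1 the m distinct m-th roots of unity sum to 0, e.g. 1 + exp(2*I*pi/3) + exp(-2*I*pi/3) = 0.)
Dimension check: dim(rho) = sum (mult * dim) = 1*1 + 3*1 + 3*1 + 1*3 = 10 = chi_rho(e) = 10.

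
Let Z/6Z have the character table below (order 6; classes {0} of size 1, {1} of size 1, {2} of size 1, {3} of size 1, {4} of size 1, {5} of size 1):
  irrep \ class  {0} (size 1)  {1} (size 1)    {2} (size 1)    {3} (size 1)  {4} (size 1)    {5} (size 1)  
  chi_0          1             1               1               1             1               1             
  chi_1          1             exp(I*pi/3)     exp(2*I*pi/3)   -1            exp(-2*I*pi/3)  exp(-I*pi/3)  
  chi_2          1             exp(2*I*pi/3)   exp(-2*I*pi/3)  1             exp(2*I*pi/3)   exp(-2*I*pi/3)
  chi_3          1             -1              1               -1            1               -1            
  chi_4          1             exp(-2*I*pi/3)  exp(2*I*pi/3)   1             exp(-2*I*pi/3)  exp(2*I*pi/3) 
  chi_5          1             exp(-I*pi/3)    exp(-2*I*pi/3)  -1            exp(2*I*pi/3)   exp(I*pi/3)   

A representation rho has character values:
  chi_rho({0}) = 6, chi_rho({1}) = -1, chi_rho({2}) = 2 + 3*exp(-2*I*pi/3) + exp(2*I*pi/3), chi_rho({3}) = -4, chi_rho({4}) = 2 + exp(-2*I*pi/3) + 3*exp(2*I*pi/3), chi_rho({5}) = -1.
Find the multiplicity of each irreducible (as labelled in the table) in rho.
Multiplicities: chi_0: 0, chi_1: 1, chi_2: 1, chi_3: 2, chi_4: 0, chi_5: 2.

Details: Use <chi_rho, chi> = (1/|G|) sum_C |C| * chi_rho(C) * conj(chi(C)) with |G| = 6 for each irreducible chi in the table:
  <chi_rho, chi_0> = (1/6)[1*(6)*conj(1) + 1*(-1)*conj(1) + 1*(2 + 3*exp(-2*I*pi/3) + exp(2*I*pi/3))*conj(1) + 1*(-4)*conj(1) + 1*(2 + exp(-2*I*pi/3) + 3*exp(2*I*pi/3))*conj(1) + 1*(-1)*conj(1)]
      = (1/6)[(6) + (-1) + (2 + 3*exp(-2*I*pi/3) + exp(2*I*pi/3)) + (-4) + (2 + exp(-2*I*pi/3) + 3*exp(2*I*pi/3)) + (-1)] = 0/6 = 0
  <chi_rho, chi_1> = (1/6)[1*(6)*conj(1) + 1*(-1)*conj(exp(I*pi/3)) + 1*(2 + 3*exp(-2*I*pi/3) + exp(2*I*pi/3))*conj(exp(2*I*pi/3)) + 1*(-4)*conj(-1) + 1*(2 + exp(-2*I*pi/3) + 3*exp(2*I*pi/3))*conj(exp(-2*I*pi/3)) + 1*(-1)*conj(exp(-I*pi/3))]
      = (1/6)[(6) + (1 + 2*exp(-2*I*pi/3) + exp(I*pi/3) - 2*exp(-I*pi/3)) + (1 + 2*exp(-2*I*pi/3) + 3*exp(2*I*pi/3)) + (4) + (1 + 3*exp(-2*I*pi/3) + 2*exp(2*I*pi/3)) + (1 - 2*exp(I*pi/3) + exp(-I*pi/3) + 2*exp(2*I*pi/3))] = 6/6 = 1
  <chi_rho, chi_2> = (1/6)[1*(6)*conj(1) + 1*(-1)*conj(exp(2*I*pi/3)) + 1*(2 + 3*exp(-2*I*pi/3) + exp(2*I*pi/3))*conj(exp(-2*I*pi/3)) + 1*(-4)*conj(1) + 1*(2 + exp(-2*I*pi/3) + 3*exp(2*I*pi/3))*conj(exp(2*I*pi/3)) + 1*(-1)*conj(exp(-2*I*pi/3))]
      = (1/6)[(6) + (-1 + exp(-I*pi/3) - 2*exp(-2*I*pi/3)) + (3 + exp(-2*I*pi/3) + 2*exp(2*I*pi/3)) + (-4) + (3 + 2*exp(-2*I*pi/3) + exp(2*I*pi/3)) + (-1 - 2*exp(2*I*pi/3) + exp(I*pi/3))] = 6/6 = 1
  <chi_rho, chi_3> = (1/6)[1*(6)*conj(1) + 1*(-1)*conj(-1) + 1*(2 + 3*exp(-2*I*pi/3) + exp(2*I*pi/3))*conj(1) + 1*(-4)*conj(-1) + 1*(2 + exp(-2*I*pi/3) + 3*exp(2*I*pi/3))*conj(1) + 1*(-1)*conj(-1)]
      = (1/6)[(6) + (1) + (2 + 3*exp(-2*I*pi/3) + exp(2*I*pi/3)) + (4) + (2 + exp(-2*I*pi/3) + 3*exp(2*I*pi/3)) + (1)] = 12/6 = 2
  <chi_rho, chi_4> = (1/6)[1*(6)*conj(1) + 1*(-1)*conj(exp(-2*I*pi/3)) + 1*(2 + 3*exp(-2*I*pi/3) + exp(2*I*pi/3))*conj(exp(2*I*pi/3)) + 1*(-4)*conj(1) + 1*(2 + exp(-2*I*pi/3) + 3*exp(2*I*pi/3))*conj(exp(-2*I*pi/3)) + 1*(-1)*conj(exp(2*I*pi/3))]
      = (1/6)[(6) + (-1 - 2*exp(2*I*pi/3) + exp(-2*I*pi/3) + 2*exp(I*pi/3)) + (1 + 2*exp(-2*I*pi/3) + 3*exp(2*I*pi/3)) + (-4) + (1 + 3*exp(-2*I*pi/3) + 2*exp(2*I*pi/3)) + (-1 + 2*exp(-I*pi/3) + exp(2*I*pi/3) - 2*exp(-2*I*pi/3))] = 0/6 = 0
  <chi_rho, chi_5> = (1/6)[1*(6)*conj(1) + 1*(-1)*conj(exp(-I*pi/3)) + 1*(2 + 3*exp(-2*I*pi/3) + exp(2*I*pi/3))*conj(exp(-2*I*pi/3)) + 1*(-4)*conj(-1) + 1*(2 + exp(-2*I*pi/3) + 3*exp(2*I*pi/3))*conj(exp(2*I*pi/3)) + 1*(-1)*conj(exp(I*pi/3))]
      = (1/6)[(6) + (1 - 2*exp(I*pi/3) + exp(2*I*pi/3)) + (3 + exp(-2*I*pi/3) + 2*exp(2*I*pi/3)) + (4) + (3 + 2*exp(-2*I*pi/3) + exp(2*I*pi/3)) + (1 + exp(-2*I*pi/3) - 2*exp(-I*pi/3))] = 12/6 = 2
(Exp terms are combined using exp(i*s)*conj(exp(i*t)) = exp(i*(s-t)), and sums of them are collapsed using the identity that for every m > 1 the m distinct m-th roots of unity sum to 0, e.g. 1 + exp(2*I*pi/3) + exp(-2*I*pi/3) = 0.)
Dimension check: dim(rho) = sum (mult * dim) = 0*1 + 1*1 + 1*1 + 2*1 + 0*1 + 2*1 = 6 = chi_rho(e) = 6.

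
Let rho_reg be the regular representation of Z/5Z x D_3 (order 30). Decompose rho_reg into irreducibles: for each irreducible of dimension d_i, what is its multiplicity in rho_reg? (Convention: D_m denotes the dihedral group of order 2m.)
Each irreducible V_i of dimension d_i appears with multiplicity d_i, i.e. rho_reg = (direct sum over all irreducibles V_i) d_i V_i. The irreducible dimensions for Z/5Z x D_3 are 1, 1, 1, 1, 1, 1, 1, 1, 1, 1, 2, 2, 2, 2, 2: 10 irreducibles of dimension 1, each with multiplicity 1; 5 irreducibles of dimension 2, each with multiplicity 2. Total dimension 10*1*1 + 5*2*2 = 30 = |G|.

Why: General theorem: in the regular representation of a finite group G, each irreducible appears with multiplicity equal to its dimension. Check: dim(rho_reg) = sum d_i^2 = 1 + 1 + 1 + 1 + 1 + 1 + 1 + 1 + 1 + 1 + 4 + 4 + 4 + 4 + 4 = 30 = |G|.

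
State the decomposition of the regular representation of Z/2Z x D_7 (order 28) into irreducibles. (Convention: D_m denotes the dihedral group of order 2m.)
Each irreducible V_i of dimension d_i appears with multiplicity d_i, i.e. rho_reg = (direct sum over all irreducibles V_i) d_i V_i. The irreducible dimensions for Z/2Z x D_7 are 1, 1, 1, 1, 2, 2, 2, 2, 2, 2: 4 irreducibles of dimension 1, each with multiplicity 1; 6 irreducibles of dimension 2, each with multiplicity 2. Total dimension 4*1*1 + 6*2*2 = 28 = |G|.

Explanation: General theorem: in the regular representation of a finite group G, each irreducible appears with multiplicity equal to its dimension. Check: dim(rho_reg) = sum d_i^2 = 1 + 1 + 1 + 1 + 4 + 4 + 4 + 4 + 4 + 4 = 28 = |G|.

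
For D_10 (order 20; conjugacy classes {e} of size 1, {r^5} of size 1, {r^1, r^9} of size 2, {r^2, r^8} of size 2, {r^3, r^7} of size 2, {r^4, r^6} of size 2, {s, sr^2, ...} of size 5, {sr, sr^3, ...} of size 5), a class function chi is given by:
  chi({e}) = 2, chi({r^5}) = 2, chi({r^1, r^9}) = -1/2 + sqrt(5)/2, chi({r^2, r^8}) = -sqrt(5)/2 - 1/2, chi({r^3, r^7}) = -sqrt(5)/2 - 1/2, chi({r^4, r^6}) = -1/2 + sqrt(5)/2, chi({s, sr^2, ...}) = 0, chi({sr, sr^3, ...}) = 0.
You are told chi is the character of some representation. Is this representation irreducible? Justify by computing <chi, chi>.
Irreducible: <chi, chi> = 1.

Details: <chi, chi> = (1/|G|) sum_C |C| * |chi(C)|^2 = (1/20)[1*|2|^2 + 1*|2|^2 + 2*|-1/2 + sqrt(5)/2|^2 + 2*|-sqrt(5)/2 - 1/2|^2 + 2*|-sqrt(5)/2 - 1/2|^2 + 2*|-1/2 + sqrt(5)/2|^2 + 5*|0|^2 + 5*|0|^2]
  = (1/20)[(4) + (4) + (3 - sqrt(5)) + (sqrt(5) + 3) + (sqrt(5) + 3) + (3 - sqrt(5)) + (0) + (0)] = 20/20 = 1.
A character is irreducible iff <chi, chi> = 1, so this representation is irreducible.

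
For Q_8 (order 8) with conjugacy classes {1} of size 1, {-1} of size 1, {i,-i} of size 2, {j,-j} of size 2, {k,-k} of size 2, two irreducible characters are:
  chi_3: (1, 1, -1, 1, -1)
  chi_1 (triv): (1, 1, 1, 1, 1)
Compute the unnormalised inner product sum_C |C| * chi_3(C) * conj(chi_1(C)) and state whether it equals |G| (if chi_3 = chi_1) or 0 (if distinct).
Sum = 0; so <chi_3, chi_1> = 0 (distinct irreducibles are orthogonal).

Derivation: Compute term by term over conjugacy classes (|C| * chi_3(C) * conj(chi_1(C))):
  1*(1)*conj(1) + 1*(1)*conj(1) + 2*(-1)*conj(1) + 2*(1)*conj(1) + 2*(-1)*conj(1)
  = (1) + (1) + (-2) + (2) + (-2)
  = 0.
Dividing by |G| = 8 gives 0/8 = 0, matching the row-orthogonality relation <chi_3, chi_1> = [chi_3 = chi_1].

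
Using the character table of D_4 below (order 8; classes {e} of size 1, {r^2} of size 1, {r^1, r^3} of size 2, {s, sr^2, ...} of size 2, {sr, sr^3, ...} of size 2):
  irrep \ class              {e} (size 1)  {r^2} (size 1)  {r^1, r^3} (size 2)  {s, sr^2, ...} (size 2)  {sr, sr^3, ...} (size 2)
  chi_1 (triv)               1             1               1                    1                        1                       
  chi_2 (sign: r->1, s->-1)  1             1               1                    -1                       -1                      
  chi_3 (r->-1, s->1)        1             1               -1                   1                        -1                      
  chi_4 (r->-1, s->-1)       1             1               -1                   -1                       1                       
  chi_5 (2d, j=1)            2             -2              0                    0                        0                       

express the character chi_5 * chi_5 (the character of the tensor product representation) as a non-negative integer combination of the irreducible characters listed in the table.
chi_5 tensor chi_5 = chi_1 + chi_2 + chi_3 + chi_4 (all other irreducibles have multiplicity 0).

Derivation: The character of a tensor product is the pointwise product (chi_5 * chi_5)(C) = chi_5(C) * chi_5(C):
  {e}: (2)*(2), {r^2}: (-2)*(-2), {r^1, r^3}: (0)*(0), {s, sr^2, ...}: (0)*(0), {sr, sr^3, ...}: (0)*(0)
so (chi_5 * chi_5) takes values
  {e} -> 4, {r^2} -> 4, {r^1, r^3} -> 0, {s, sr^2, ...} -> 0, {sr, sr^3, ...} -> 0.
Now take the inner product of this character with each irreducible chi from the table, <chi_5*chi_5, chi> = (1/8) sum_C |C| (chi_5*chi_5)(C) conj(chi(C)):
  <chi_5*chi_5, chi_1> = (1/8)[1*(4)*conj(1) + 1*(4)*conj(1) + 2*(0)*conj(1) + 2*(0)*conj(1) + 2*(0)*conj(1)]
      = (1/8)[(4) + (4) + (0) + (0) + (0)] = 8/8 = 1
  <chi_5*chi_5, chi_2> = (1/8)[1*(4)*conj(1) + 1*(4)*conj(1) + 2*(0)*conj(1) + 2*(0)*conj(-1) + 2*(0)*conj(-1)]
      = (1/8)[(4) + (4) + (0) + (0) + (0)] = 8/8 = 1
  <chi_5*chi_5, chi_3> = (1/8)[1*(4)*conj(1) + 1*(4)*conj(1) + 2*(0)*conj(-1) + 2*(0)*conj(1) + 2*(0)*conj(-1)]
      = (1/8)[(4) + (4) + (0) + (0) + (0)] = 8/8 = 1
  <chi_5*chi_5, chi_4> = (1/8)[1*(4)*conj(1) + 1*(4)*conj(1) + 2*(0)*conj(-1) + 2*(0)*conj(-1) + 2*(0)*conj(1)]
      = (1/8)[(4) + (4) + (0) + (0) + (0)] = 8/8 = 1
  <chi_5*chi_5, chi_5> = (1/8)[1*(4)*conj(2) + 1*(4)*conj(-2) + 2*(0)*conj(0) + 2*(0)*conj(0) + 2*(0)*conj(0)]
      = (1/8)[(8) + (-8) + (0) + (0) + (0)] = 0/8 = 0
Hence the multiplicities are chi_1: 1, chi_2: 1, chi_3: 1, chi_4: 1. Dimension check: dim(chi_5)*dim(chi_5) = 2*2 = 4 and sum (mult * dim) = 1*1 + 1*1 + 1*1 + 1*1 = 4.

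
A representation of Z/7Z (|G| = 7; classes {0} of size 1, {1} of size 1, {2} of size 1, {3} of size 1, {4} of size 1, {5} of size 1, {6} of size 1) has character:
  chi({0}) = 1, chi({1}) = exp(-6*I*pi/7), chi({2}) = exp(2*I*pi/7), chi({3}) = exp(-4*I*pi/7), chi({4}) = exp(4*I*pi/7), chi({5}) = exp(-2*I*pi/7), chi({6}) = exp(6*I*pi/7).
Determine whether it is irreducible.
Irreducible: <chi, chi> = 1.

Explanation: <chi, chi> = (1/|G|) sum_C |C| * |chi(C)|^2 = (1/7)[1*|1|^2 + 1*|exp(-6*I*pi/7)|^2 + 1*|exp(2*I*pi/7)|^2 + 1*|exp(-4*I*pi/7)|^2 + 1*|exp(4*I*pi/7)|^2 + 1*|exp(-2*I*pi/7)|^2 + 1*|exp(6*I*pi/7)|^2]
  = (1/7)[(1) + (1) + (1) + (1) + (1) + (1) + (1)] = 7/7 = 1.
(Exp terms are combined using exp(i*s)*conj(exp(i*t)) = exp(i*(s-t)), and sums of them are collapsed using the identity that for every m > 1 the m distinct m-th roots of unity sum to 0, e.g. 1 + exp(2*I*pi/3) + exp(-2*I*pi/3) = 0.)
A character is irreducible iff <chi, chi> = 1, so this representation is irreducible.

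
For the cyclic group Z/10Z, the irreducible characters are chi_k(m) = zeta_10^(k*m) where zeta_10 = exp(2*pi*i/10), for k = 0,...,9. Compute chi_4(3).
chi_4(3) = zeta_10^12 = exp(2*I*pi/5)

Working: chi_4(3) = zeta_10^(4*3) = zeta_10^12. Since zeta_10^10 = 1, this equals zeta_10^2 = exp(2*pi*i*2/10) = exp(2*I*pi/5).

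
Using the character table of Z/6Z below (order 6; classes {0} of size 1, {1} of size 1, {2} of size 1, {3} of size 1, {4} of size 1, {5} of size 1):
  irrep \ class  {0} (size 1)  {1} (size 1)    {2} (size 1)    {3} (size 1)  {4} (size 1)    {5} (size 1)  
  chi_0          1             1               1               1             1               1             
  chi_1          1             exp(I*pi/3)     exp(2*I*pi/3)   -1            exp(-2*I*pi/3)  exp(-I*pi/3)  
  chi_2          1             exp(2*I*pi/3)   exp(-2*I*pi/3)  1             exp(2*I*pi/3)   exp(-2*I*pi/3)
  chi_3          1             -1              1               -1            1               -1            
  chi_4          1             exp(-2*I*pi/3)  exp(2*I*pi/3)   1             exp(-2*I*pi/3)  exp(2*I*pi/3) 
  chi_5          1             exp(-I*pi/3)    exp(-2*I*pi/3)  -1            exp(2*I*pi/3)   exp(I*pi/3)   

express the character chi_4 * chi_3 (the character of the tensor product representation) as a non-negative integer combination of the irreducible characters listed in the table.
chi_4 tensor chi_3 = chi_1 (all other irreducibles have multiplicity 0).

The character of a tensor product is the pointwise product (chi_4 * chi_3)(C) = chi_4(C) * chi_3(C):
  {0}: (1)*(1), {1}: (exp(-2*I*pi/3))*(-1), {2}: (exp(2*I*pi/3))*(1), {3}: (1)*(-1), {4}: (exp(-2*I*pi/3))*(1), {5}: (exp(2*I*pi/3))*(-1)
so (chi_4 * chi_3) takes values
  {0} -> 1, {1} -> -exp(-2*I*pi/3), {2} -> exp(2*I*pi/3), {3} -> -1, {4} -> exp(-2*I*pi/3), {5} -> -exp(2*I*pi/3).
Now take the inner product of this character with each irreducible chi from the table, <chi_4*chi_3, chi> = (1/6) sum_C |C| (chi_4*chi_3)(C) conj(chi(C)):
  <chi_4*chi_3, chi_0> = (1/6)[1*(1)*conj(1) + 1*(-exp(-2*I*pi/3))*conj(1) + 1*(exp(2*I*pi/3))*conj(1) + 1*(-1)*conj(1) + 1*(exp(-2*I*pi/3))*conj(1) + 1*(-exp(2*I*pi/3))*conj(1)]
      = (1/6)[(1) + (-exp(-2*I*pi/3)) + (exp(2*I*pi/3)) + (-1) + (exp(-2*I*pi/3)) + (-exp(2*I*pi/3))] = 0/6 = 0
  <chi_4*chi_3, chi_1> = (1/6)[1*(1)*conj(1) + 1*(-exp(-2*I*pi/3))*conj(exp(I*pi/3)) + 1*(exp(2*I*pi/3))*conj(exp(2*I*pi/3)) + 1*(-1)*conj(-1) + 1*(exp(-2*I*pi/3))*conj(exp(-2*I*pi/3)) + 1*(-exp(2*I*pi/3))*conj(exp(-I*pi/3))]
      = (1/6)[(1) + (1) + (1) + (1) + (1) + (1)] = 6/6 = 1
  <chi_4*chi_3, chi_2> = (1/6)[1*(1)*conj(1) + 1*(-exp(-2*I*pi/3))*conj(exp(2*I*pi/3)) + 1*(exp(2*I*pi/3))*conj(exp(-2*I*pi/3)) + 1*(-1)*conj(1) + 1*(exp(-2*I*pi/3))*conj(exp(2*I*pi/3)) + 1*(-exp(2*I*pi/3))*conj(exp(-2*I*pi/3))]
      = (1/6)[(1) + (-exp(2*I*pi/3)) + (exp(-2*I*pi/3)) + (-1) + (exp(2*I*pi/3)) + (-exp(-2*I*pi/3))] = 0/6 = 0
  <chi_4*chi_3, chi_3> = (1/6)[1*(1)*conj(1) + 1*(-exp(-2*I*pi/3))*conj(-1) + 1*(exp(2*I*pi/3))*conj(1) + 1*(-1)*conj(-1) + 1*(exp(-2*I*pi/3))*conj(1) + 1*(-exp(2*I*pi/3))*conj(-1)]
      = (1/6)[(1) + (exp(-2*I*pi/3)) + (exp(2*I*pi/3)) + (1) + (exp(-2*I*pi/3)) + (exp(2*I*pi/3))] = 0/6 = 0
  <chi_4*chi_3, chi_4> = (1/6)[1*(1)*conj(1) + 1*(-exp(-2*I*pi/3))*conj(exp(-2*I*pi/3)) + 1*(exp(2*I*pi/3))*conj(exp(2*I*pi/3)) + 1*(-1)*conj(1) + 1*(exp(-2*I*pi/3))*conj(exp(-2*I*pi/3)) + 1*(-exp(2*I*pi/3))*conj(exp(2*I*pi/3))]
      = (1/6)[(1) + (-1) + (1) + (-1) + (1) + (-1)] = 0/6 = 0
  <chi_4*chi_3, chi_5> = (1/6)[1*(1)*conj(1) + 1*(-exp(-2*I*pi/3))*conj(exp(-I*pi/3)) + 1*(exp(2*I*pi/3))*conj(exp(-2*I*pi/3)) + 1*(-1)*conj(-1) + 1*(exp(-2*I*pi/3))*conj(exp(2*I*pi/3)) + 1*(-exp(2*I*pi/3))*conj(exp(I*pi/3))]
      = (1/6)[(1) + (-exp(-I*pi/3)) + (exp(-2*I*pi/3)) + (1) + (exp(2*I*pi/3)) + (-exp(I*pi/3))] = 0/6 = 0
(Exp terms are combined using exp(i*s)*conj(exp(i*t)) = exp(i*(s-t)), and sums of them are collapsed using the identity that for every m > 1 the m distinct m-th roots of unity sum to 0, e.g. 1 + exp(2*I*pi/3) + exp(-2*I*pi/3) = 0.)
Hence the multiplicities are chi_1: 1. Dimension check: dim(chi_4)*dim(chi_3) = 1*1 = 1 and sum (mult * dim) = 1*1 = 1.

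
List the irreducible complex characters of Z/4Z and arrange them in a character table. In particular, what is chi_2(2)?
Character table of Z/4Z (irreps indexed chi_0,...,chi_3 with chi_k(m) = zeta_4^(k*m), zeta_4 = exp(2*pi*i/4)):
  irrep \ class  {0} (size 1)  {1} (size 1)  {2} (size 1)  {3} (size 1)
  chi_0          1             1             1             1           
  chi_1          1             I             -1            -I          
  chi_2          1             -1            1             -1          
  chi_3          1             -I            -1            I           

Spot check: chi_2(2) = zeta_4^(2*2) = zeta_4^4 = 1.

Explanation: Z/4Z is abelian, so all 4 irreducible complex representations are 1-dimensional. They are given by chi_k(m) = zeta_4^(k*m) for k = 0,...,3. Row orthogonality: sum_m chi_k(m) conj(chi_l(m)) = 4 * [k = l].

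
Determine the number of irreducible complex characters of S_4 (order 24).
5

Solution. The number of irreducible complex representations of a finite group equals its number of conjugacy classes. Conjugacy classes in S_4 correspond to cycle types, i.e. partitions of 4; there are p(4) = 5 of them, so S_4 (order 24) has exactly 5 irreducible complex representations.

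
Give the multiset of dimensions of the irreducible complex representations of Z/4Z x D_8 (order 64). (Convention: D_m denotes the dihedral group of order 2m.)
Dimensions: 1, 1, 1, 1, 1, 1, 1, 1, 1, 1, 1, 1, 1, 1, 1, 1, 2, 2, 2, 2, 2, 2, 2, 2, 2, 2, 2, 2

Why: There are 28 irreducibles (= number of conjugacy classes). Their dimensions d_i satisfy sum d_i^2 = |G| = 64: 1 + 1 + 1 + 1 + 1 + 1 + 1 + 1 + 1 + 1 + 1 + 1 + 1 + 1 + 1 + 1 + 4 + 4 + 4 + 4 + 4 + 4 + 4 + 4 + 4 + 4 + 4 + 4 = 64. (For the product with Z/4Z: each of the 4 1-dim characters of Z/4Z tensors with each irrep of D_8, giving 4 copies of each D_8-dimension.)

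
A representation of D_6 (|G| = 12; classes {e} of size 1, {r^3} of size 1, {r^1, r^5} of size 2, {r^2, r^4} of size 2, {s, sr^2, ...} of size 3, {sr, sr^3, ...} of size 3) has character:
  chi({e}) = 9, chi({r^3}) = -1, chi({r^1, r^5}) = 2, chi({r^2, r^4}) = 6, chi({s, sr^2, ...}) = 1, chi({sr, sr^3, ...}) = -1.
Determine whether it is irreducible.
Not irreducible (reducible): <chi, chi> = 14 > 1.

Justification: <chi, chi> = (1/|G|) sum_C |C| * |chi(C)|^2 = (1/12)[1*|9|^2 + 1*|-1|^2 + 2*|2|^2 + 2*|6|^2 + 3*|1|^2 + 3*|-1|^2]
  = (1/12)[(81) + (1) + (8) + (72) + (3) + (3)] = 168/12 = 14.
A character is irreducible iff <chi, chi> = 1, so this representation is reducible.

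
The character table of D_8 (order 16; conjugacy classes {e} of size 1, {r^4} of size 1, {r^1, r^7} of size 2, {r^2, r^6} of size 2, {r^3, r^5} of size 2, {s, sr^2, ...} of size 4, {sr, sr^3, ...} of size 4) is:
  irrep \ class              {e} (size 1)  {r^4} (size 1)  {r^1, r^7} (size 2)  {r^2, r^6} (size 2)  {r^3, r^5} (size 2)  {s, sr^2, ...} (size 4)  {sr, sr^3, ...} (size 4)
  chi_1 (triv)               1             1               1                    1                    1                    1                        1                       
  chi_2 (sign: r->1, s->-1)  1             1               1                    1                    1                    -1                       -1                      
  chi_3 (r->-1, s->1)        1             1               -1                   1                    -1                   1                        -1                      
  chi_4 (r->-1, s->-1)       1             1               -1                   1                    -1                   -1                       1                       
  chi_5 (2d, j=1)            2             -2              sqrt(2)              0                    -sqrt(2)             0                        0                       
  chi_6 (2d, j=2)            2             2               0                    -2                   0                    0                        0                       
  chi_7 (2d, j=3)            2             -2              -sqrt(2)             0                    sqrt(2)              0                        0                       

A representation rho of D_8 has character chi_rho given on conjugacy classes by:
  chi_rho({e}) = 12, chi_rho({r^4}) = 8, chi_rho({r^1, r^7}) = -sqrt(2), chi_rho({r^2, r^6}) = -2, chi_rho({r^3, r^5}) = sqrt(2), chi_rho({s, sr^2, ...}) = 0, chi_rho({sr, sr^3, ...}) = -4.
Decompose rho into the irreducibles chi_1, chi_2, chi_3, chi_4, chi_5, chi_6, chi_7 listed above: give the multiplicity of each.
Multiplicities: chi_1: 0, chi_2: 2, chi_3: 2, chi_4: 0, chi_5: 0, chi_6: 3, chi_7: 1.

Argument: Use <chi_rho, chi> = (1/|G|) sum_C |C| * chi_rho(C) * conj(chi(C)) with |G| = 16 for each irreducible chi in the table:
  <chi_rho, chi_1> = (1/16)[1*(12)*conj(1) + 1*(8)*conj(1) + 2*(-sqrt(2))*conj(1) + 2*(-2)*conj(1) + 2*(sqrt(2))*conj(1) + 4*(0)*conj(1) + 4*(-4)*conj(1)]
      = (1/16)[(12) + (8) + (-2*sqrt(2)) + (-4) + (2*sqrt(2)) + (0) + (-16)] = 0/16 = 0
  <chi_rho, chi_2> = (1/16)[1*(12)*conj(1) + 1*(8)*conj(1) + 2*(-sqrt(2))*conj(1) + 2*(-2)*conj(1) + 2*(sqrt(2))*conj(1) + 4*(0)*conj(-1) + 4*(-4)*conj(-1)]
      = (1/16)[(12) + (8) + (-2*sqrt(2)) + (-4) + (2*sqrt(2)) + (0) + (16)] = 32/16 = 2
  <chi_rho, chi_3> = (1/16)[1*(12)*conj(1) + 1*(8)*conj(1) + 2*(-sqrt(2))*conj(-1) + 2*(-2)*conj(1) + 2*(sqrt(2))*conj(-1) + 4*(0)*conj(1) + 4*(-4)*conj(-1)]
      = (1/16)[(12) + (8) + (2*sqrt(2)) + (-4) + (-2*sqrt(2)) + (0) + (16)] = 32/16 = 2
  <chi_rho, chi_4> = (1/16)[1*(12)*conj(1) + 1*(8)*conj(1) + 2*(-sqrt(2))*conj(-1) + 2*(-2)*conj(1) + 2*(sqrt(2))*conj(-1) + 4*(0)*conj(-1) + 4*(-4)*conj(1)]
      = (1/16)[(12) + (8) + (2*sqrt(2)) + (-4) + (-2*sqrt(2)) + (0) + (-16)] = 0/16 = 0
  <chi_rho, chi_5> = (1/16)[1*(12)*conj(2) + 1*(8)*conj(-2) + 2*(-sqrt(2))*conj(sqrt(2)) + 2*(-2)*conj(0) + 2*(sqrt(2))*conj(-sqrt(2)) + 4*(0)*conj(0) + 4*(-4)*conj(0)]
      = (1/16)[(24) + (-16) + (-4) + (0) + (-4) + (0) + (0)] = 0/16 = 0
  <chi_rho, chi_6> = (1/16)[1*(12)*conj(2) + 1*(8)*conj(2) + 2*(-sqrt(2))*conj(0) + 2*(-2)*conj(-2) + 2*(sqrt(2))*conj(0) + 4*(0)*conj(0) + 4*(-4)*conj(0)]
      = (1/16)[(24) + (16) + (0) + (8) + (0) + (0) + (0)] = 48/16 = 3
  <chi_rho, chi_7> = (1/16)[1*(12)*conj(2) + 1*(8)*conj(-2) + 2*(-sqrt(2))*conj(-sqrt(2)) + 2*(-2)*conj(0) + 2*(sqrt(2))*conj(sqrt(2)) + 4*(0)*conj(0) + 4*(-4)*conj(0)]
      = (1/16)[(24) + (-16) + (4) + (0) + (4) + (0) + (0)] = 16/16 = 1
Dimension check: dim(rho) = sum (mult * dim) = 0*1 + 2*1 + 2*1 + 0*1 + 0*2 + 3*2 + 1*2 = 12 = chi_rho(e) = 12.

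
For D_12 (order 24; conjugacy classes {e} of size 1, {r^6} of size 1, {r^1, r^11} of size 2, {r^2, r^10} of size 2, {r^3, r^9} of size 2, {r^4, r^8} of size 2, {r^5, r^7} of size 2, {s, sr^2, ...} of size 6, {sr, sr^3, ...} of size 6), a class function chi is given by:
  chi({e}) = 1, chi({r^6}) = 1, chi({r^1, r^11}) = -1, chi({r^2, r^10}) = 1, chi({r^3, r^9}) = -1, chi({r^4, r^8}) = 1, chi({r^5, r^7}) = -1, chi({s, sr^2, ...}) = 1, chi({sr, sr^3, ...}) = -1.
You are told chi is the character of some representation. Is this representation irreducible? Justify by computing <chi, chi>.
Irreducible: <chi, chi> = 1.

Details: <chi, chi> = (1/|G|) sum_C |C| * |chi(C)|^2 = (1/24)[1*|1|^2 + 1*|1|^2 + 2*|-1|^2 + 2*|1|^2 + 2*|-1|^2 + 2*|1|^2 + 2*|-1|^2 + 6*|1|^2 + 6*|-1|^2]
  = (1/24)[(1) + (1) + (2) + (2) + (2) + (2) + (2) + (6) + (6)] = 24/24 = 1.
A character is irreducible iff <chi, chi> = 1, so this representation is irreducible.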